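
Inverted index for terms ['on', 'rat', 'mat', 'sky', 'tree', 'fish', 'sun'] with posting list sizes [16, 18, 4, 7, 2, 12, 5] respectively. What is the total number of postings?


Summing posting list sizes:
'on': 16 postings
'rat': 18 postings
'mat': 4 postings
'sky': 7 postings
'tree': 2 postings
'fish': 12 postings
'sun': 5 postings
Total = 16 + 18 + 4 + 7 + 2 + 12 + 5 = 64

64


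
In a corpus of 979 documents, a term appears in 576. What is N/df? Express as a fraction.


IDF ratio = N / df
= 979 / 576
= 979/576

979/576


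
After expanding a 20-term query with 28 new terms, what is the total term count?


Original terms: 20
Expansion terms: 28
Total = 20 + 28 = 48

48


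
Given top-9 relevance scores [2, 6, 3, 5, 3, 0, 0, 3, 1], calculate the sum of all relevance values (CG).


Cumulative Gain = sum of relevance scores
Position 1: rel=2, running sum=2
Position 2: rel=6, running sum=8
Position 3: rel=3, running sum=11
Position 4: rel=5, running sum=16
Position 5: rel=3, running sum=19
Position 6: rel=0, running sum=19
Position 7: rel=0, running sum=19
Position 8: rel=3, running sum=22
Position 9: rel=1, running sum=23
CG = 23

23


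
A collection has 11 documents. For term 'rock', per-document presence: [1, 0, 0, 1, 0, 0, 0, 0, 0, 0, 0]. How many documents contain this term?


Checking each document for 'rock':
Doc 1: present
Doc 2: absent
Doc 3: absent
Doc 4: present
Doc 5: absent
Doc 6: absent
Doc 7: absent
Doc 8: absent
Doc 9: absent
Doc 10: absent
Doc 11: absent
df = sum of presences = 1 + 0 + 0 + 1 + 0 + 0 + 0 + 0 + 0 + 0 + 0 = 2

2


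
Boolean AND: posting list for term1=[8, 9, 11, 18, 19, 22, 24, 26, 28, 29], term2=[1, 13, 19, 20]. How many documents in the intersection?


Boolean AND: find intersection of posting lists
term1 docs: [8, 9, 11, 18, 19, 22, 24, 26, 28, 29]
term2 docs: [1, 13, 19, 20]
Intersection: [19]
|intersection| = 1

1


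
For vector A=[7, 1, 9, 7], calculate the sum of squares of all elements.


|A|^2 = sum of squared components
A[0]^2 = 7^2 = 49
A[1]^2 = 1^2 = 1
A[2]^2 = 9^2 = 81
A[3]^2 = 7^2 = 49
Sum = 49 + 1 + 81 + 49 = 180

180


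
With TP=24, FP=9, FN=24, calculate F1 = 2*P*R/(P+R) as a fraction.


F1 = 2 * P * R / (P + R)
P = TP/(TP+FP) = 24/33 = 8/11
R = TP/(TP+FN) = 24/48 = 1/2
2 * P * R = 2 * 8/11 * 1/2 = 8/11
P + R = 8/11 + 1/2 = 27/22
F1 = 8/11 / 27/22 = 16/27

16/27


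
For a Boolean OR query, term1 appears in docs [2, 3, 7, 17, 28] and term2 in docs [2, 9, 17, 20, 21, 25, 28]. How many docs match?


Boolean OR: find union of posting lists
term1 docs: [2, 3, 7, 17, 28]
term2 docs: [2, 9, 17, 20, 21, 25, 28]
Union: [2, 3, 7, 9, 17, 20, 21, 25, 28]
|union| = 9

9


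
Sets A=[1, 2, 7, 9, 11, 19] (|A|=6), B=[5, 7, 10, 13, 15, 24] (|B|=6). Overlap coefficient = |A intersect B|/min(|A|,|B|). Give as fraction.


A intersect B = [7]
|A intersect B| = 1
min(|A|, |B|) = min(6, 6) = 6
Overlap = 1 / 6 = 1/6

1/6


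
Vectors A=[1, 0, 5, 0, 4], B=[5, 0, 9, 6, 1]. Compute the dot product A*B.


Dot product = sum of element-wise products
A[0]*B[0] = 1*5 = 5
A[1]*B[1] = 0*0 = 0
A[2]*B[2] = 5*9 = 45
A[3]*B[3] = 0*6 = 0
A[4]*B[4] = 4*1 = 4
Sum = 5 + 0 + 45 + 0 + 4 = 54

54


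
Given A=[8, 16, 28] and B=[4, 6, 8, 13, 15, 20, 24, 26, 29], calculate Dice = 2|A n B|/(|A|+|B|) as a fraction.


A intersect B = [8]
|A intersect B| = 1
|A| = 3, |B| = 9
Dice = 2*1 / (3+9)
= 2 / 12 = 1/6

1/6


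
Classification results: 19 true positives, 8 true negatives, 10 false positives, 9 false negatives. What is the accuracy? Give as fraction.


Accuracy = (TP + TN) / (TP + TN + FP + FN)
TP + TN = 19 + 8 = 27
Total = 19 + 8 + 10 + 9 = 46
Accuracy = 27 / 46 = 27/46

27/46


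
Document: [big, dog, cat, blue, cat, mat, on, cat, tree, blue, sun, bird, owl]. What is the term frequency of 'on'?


Document has 13 words
Scanning for 'on':
Found at positions: [6]
Count = 1

1


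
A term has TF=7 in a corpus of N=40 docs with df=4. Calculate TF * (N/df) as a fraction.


TF * (N/df)
= 7 * (40/4)
= 7 * 10
= 70

70


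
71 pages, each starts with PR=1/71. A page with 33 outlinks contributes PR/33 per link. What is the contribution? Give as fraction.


Initial PR = 1/71 = 1/71
Outlinks = 33
Contribution per link = PR / outlinks
= 1/71 / 33
= 1/2343

1/2343


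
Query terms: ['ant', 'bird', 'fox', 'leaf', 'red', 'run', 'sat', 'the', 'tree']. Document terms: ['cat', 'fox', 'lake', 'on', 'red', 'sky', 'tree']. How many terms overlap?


Query terms: ['ant', 'bird', 'fox', 'leaf', 'red', 'run', 'sat', 'the', 'tree']
Document terms: ['cat', 'fox', 'lake', 'on', 'red', 'sky', 'tree']
Common terms: ['fox', 'red', 'tree']
Overlap count = 3

3


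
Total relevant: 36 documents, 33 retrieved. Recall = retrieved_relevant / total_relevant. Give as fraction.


Recall = retrieved_relevant / total_relevant
= 33 / 36
= 33 / (33 + 3)
= 11/12

11/12


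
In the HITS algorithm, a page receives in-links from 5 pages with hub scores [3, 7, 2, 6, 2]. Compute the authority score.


Authority = sum of hub scores of in-linkers
In-link 1: hub score = 3
In-link 2: hub score = 7
In-link 3: hub score = 2
In-link 4: hub score = 6
In-link 5: hub score = 2
Authority = 3 + 7 + 2 + 6 + 2 = 20

20


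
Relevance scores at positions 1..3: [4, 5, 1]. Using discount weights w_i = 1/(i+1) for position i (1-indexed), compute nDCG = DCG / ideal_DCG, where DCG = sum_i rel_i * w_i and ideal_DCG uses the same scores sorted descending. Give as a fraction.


Position discount weights w_i = 1/(i+1) for i=1..3:
Weights = [1/2, 1/3, 1/4]
Actual relevance: [4, 5, 1]
DCG = 4/2 + 5/3 + 1/4 = 47/12
Ideal relevance (sorted desc): [5, 4, 1]
Ideal DCG = 5/2 + 4/3 + 1/4 = 49/12
nDCG = DCG / ideal_DCG = 47/12 / 49/12 = 47/49

47/49


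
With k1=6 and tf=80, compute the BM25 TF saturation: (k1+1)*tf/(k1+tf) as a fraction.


BM25 TF component = (k1+1)*tf / (k1+tf)
k1 = 6, tf = 80
Numerator = (6+1)*80 = 560
Denominator = 6 + 80 = 86
= 560/86 = 280/43

280/43


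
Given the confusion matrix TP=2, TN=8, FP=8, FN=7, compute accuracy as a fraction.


Accuracy = (TP + TN) / (TP + TN + FP + FN)
TP + TN = 2 + 8 = 10
Total = 2 + 8 + 8 + 7 = 25
Accuracy = 10 / 25 = 2/5

2/5


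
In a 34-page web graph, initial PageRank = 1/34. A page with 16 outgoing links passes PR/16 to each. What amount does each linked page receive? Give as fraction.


Initial PR = 1/34 = 1/34
Outlinks = 16
Contribution per link = PR / outlinks
= 1/34 / 16
= 1/544

1/544


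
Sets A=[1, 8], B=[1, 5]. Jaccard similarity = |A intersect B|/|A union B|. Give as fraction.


A intersect B = [1]
|A intersect B| = 1
A union B = [1, 5, 8]
|A union B| = 3
Jaccard = 1/3 = 1/3

1/3


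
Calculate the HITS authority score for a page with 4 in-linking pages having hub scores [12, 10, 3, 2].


Authority = sum of hub scores of in-linkers
In-link 1: hub score = 12
In-link 2: hub score = 10
In-link 3: hub score = 3
In-link 4: hub score = 2
Authority = 12 + 10 + 3 + 2 = 27

27


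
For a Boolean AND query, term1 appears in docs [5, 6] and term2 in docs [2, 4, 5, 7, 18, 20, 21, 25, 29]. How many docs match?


Boolean AND: find intersection of posting lists
term1 docs: [5, 6]
term2 docs: [2, 4, 5, 7, 18, 20, 21, 25, 29]
Intersection: [5]
|intersection| = 1

1


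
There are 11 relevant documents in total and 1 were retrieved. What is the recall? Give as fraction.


Recall = retrieved_relevant / total_relevant
= 1 / 11
= 1 / (1 + 10)
= 1/11

1/11


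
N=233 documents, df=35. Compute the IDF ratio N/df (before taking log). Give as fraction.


IDF ratio = N / df
= 233 / 35
= 233/35

233/35


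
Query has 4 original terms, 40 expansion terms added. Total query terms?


Original terms: 4
Expansion terms: 40
Total = 4 + 40 = 44

44


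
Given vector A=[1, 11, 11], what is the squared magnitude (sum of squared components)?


|A|^2 = sum of squared components
A[0]^2 = 1^2 = 1
A[1]^2 = 11^2 = 121
A[2]^2 = 11^2 = 121
Sum = 1 + 121 + 121 = 243

243


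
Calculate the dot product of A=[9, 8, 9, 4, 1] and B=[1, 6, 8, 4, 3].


Dot product = sum of element-wise products
A[0]*B[0] = 9*1 = 9
A[1]*B[1] = 8*6 = 48
A[2]*B[2] = 9*8 = 72
A[3]*B[3] = 4*4 = 16
A[4]*B[4] = 1*3 = 3
Sum = 9 + 48 + 72 + 16 + 3 = 148

148


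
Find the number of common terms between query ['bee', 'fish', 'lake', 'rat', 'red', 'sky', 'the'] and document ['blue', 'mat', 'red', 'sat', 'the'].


Query terms: ['bee', 'fish', 'lake', 'rat', 'red', 'sky', 'the']
Document terms: ['blue', 'mat', 'red', 'sat', 'the']
Common terms: ['red', 'the']
Overlap count = 2

2


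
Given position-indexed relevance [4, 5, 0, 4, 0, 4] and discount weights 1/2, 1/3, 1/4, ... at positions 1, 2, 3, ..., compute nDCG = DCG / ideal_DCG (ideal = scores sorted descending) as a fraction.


Position discount weights w_i = 1/(i+1) for i=1..6:
Weights = [1/2, 1/3, 1/4, 1/5, 1/6, 1/7]
Actual relevance: [4, 5, 0, 4, 0, 4]
DCG = 4/2 + 5/3 + 0/4 + 4/5 + 0/6 + 4/7 = 529/105
Ideal relevance (sorted desc): [5, 4, 4, 4, 0, 0]
Ideal DCG = 5/2 + 4/3 + 4/4 + 4/5 + 0/6 + 0/7 = 169/30
nDCG = DCG / ideal_DCG = 529/105 / 169/30 = 1058/1183

1058/1183


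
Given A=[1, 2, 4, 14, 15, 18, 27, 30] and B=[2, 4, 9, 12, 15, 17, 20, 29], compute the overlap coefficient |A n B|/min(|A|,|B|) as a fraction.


A intersect B = [2, 4, 15]
|A intersect B| = 3
min(|A|, |B|) = min(8, 8) = 8
Overlap = 3 / 8 = 3/8

3/8


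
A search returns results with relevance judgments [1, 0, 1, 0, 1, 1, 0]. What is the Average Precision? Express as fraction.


Computing P@k for each relevant position:
Position 1: relevant, P@1 = 1/1 = 1
Position 2: not relevant
Position 3: relevant, P@3 = 2/3 = 2/3
Position 4: not relevant
Position 5: relevant, P@5 = 3/5 = 3/5
Position 6: relevant, P@6 = 4/6 = 2/3
Position 7: not relevant
Sum of P@k = 1 + 2/3 + 3/5 + 2/3 = 44/15
AP = 44/15 / 4 = 11/15

11/15


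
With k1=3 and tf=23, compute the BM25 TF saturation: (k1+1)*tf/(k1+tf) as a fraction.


BM25 TF component = (k1+1)*tf / (k1+tf)
k1 = 3, tf = 23
Numerator = (3+1)*23 = 92
Denominator = 3 + 23 = 26
= 92/26 = 46/13

46/13


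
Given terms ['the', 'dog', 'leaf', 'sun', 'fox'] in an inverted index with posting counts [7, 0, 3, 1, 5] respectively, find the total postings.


Summing posting list sizes:
'the': 7 postings
'dog': 0 postings
'leaf': 3 postings
'sun': 1 postings
'fox': 5 postings
Total = 7 + 0 + 3 + 1 + 5 = 16

16


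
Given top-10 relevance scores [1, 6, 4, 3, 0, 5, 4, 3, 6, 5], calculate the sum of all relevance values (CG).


Cumulative Gain = sum of relevance scores
Position 1: rel=1, running sum=1
Position 2: rel=6, running sum=7
Position 3: rel=4, running sum=11
Position 4: rel=3, running sum=14
Position 5: rel=0, running sum=14
Position 6: rel=5, running sum=19
Position 7: rel=4, running sum=23
Position 8: rel=3, running sum=26
Position 9: rel=6, running sum=32
Position 10: rel=5, running sum=37
CG = 37

37


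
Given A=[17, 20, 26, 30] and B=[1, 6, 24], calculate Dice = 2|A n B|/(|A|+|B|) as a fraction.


A intersect B = []
|A intersect B| = 0
|A| = 4, |B| = 3
Dice = 2*0 / (4+3)
= 0 / 7 = 0

0


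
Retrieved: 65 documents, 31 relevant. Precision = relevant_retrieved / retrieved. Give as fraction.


Precision = relevant_retrieved / total_retrieved
= 31 / 65
= 31 / (31 + 34)
= 31/65

31/65


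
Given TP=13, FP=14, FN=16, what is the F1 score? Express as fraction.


F1 = 2 * P * R / (P + R)
P = TP/(TP+FP) = 13/27 = 13/27
R = TP/(TP+FN) = 13/29 = 13/29
2 * P * R = 2 * 13/27 * 13/29 = 338/783
P + R = 13/27 + 13/29 = 728/783
F1 = 338/783 / 728/783 = 13/28

13/28


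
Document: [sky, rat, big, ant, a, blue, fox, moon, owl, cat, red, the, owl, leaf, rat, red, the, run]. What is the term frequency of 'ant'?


Document has 18 words
Scanning for 'ant':
Found at positions: [3]
Count = 1

1


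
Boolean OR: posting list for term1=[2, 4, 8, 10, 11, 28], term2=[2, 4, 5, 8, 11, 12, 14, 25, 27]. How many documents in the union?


Boolean OR: find union of posting lists
term1 docs: [2, 4, 8, 10, 11, 28]
term2 docs: [2, 4, 5, 8, 11, 12, 14, 25, 27]
Union: [2, 4, 5, 8, 10, 11, 12, 14, 25, 27, 28]
|union| = 11

11


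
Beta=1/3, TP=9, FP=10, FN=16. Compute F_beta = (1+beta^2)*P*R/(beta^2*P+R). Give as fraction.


P = TP/(TP+FP) = 9/19 = 9/19
R = TP/(TP+FN) = 9/25 = 9/25
beta^2 = 1/3^2 = 1/9
(1 + beta^2) = 10/9
Numerator = (1+beta^2)*P*R = 18/95
Denominator = beta^2*P + R = 1/19 + 9/25 = 196/475
F_beta = 45/98

45/98


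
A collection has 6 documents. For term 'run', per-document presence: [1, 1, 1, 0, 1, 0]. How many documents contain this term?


Checking each document for 'run':
Doc 1: present
Doc 2: present
Doc 3: present
Doc 4: absent
Doc 5: present
Doc 6: absent
df = sum of presences = 1 + 1 + 1 + 0 + 1 + 0 = 4

4


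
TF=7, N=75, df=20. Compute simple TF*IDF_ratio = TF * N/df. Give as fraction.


TF * (N/df)
= 7 * (75/20)
= 7 * 15/4
= 105/4

105/4


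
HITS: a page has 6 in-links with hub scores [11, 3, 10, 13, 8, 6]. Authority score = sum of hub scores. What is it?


Authority = sum of hub scores of in-linkers
In-link 1: hub score = 11
In-link 2: hub score = 3
In-link 3: hub score = 10
In-link 4: hub score = 13
In-link 5: hub score = 8
In-link 6: hub score = 6
Authority = 11 + 3 + 10 + 13 + 8 + 6 = 51

51


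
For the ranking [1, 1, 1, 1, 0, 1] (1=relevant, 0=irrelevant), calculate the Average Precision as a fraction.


Computing P@k for each relevant position:
Position 1: relevant, P@1 = 1/1 = 1
Position 2: relevant, P@2 = 2/2 = 1
Position 3: relevant, P@3 = 3/3 = 1
Position 4: relevant, P@4 = 4/4 = 1
Position 5: not relevant
Position 6: relevant, P@6 = 5/6 = 5/6
Sum of P@k = 1 + 1 + 1 + 1 + 5/6 = 29/6
AP = 29/6 / 5 = 29/30

29/30


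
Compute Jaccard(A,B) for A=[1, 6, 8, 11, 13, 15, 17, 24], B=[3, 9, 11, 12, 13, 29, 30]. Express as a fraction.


A intersect B = [11, 13]
|A intersect B| = 2
A union B = [1, 3, 6, 8, 9, 11, 12, 13, 15, 17, 24, 29, 30]
|A union B| = 13
Jaccard = 2/13 = 2/13

2/13


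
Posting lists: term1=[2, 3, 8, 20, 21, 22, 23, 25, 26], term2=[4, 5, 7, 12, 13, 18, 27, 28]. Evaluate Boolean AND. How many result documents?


Boolean AND: find intersection of posting lists
term1 docs: [2, 3, 8, 20, 21, 22, 23, 25, 26]
term2 docs: [4, 5, 7, 12, 13, 18, 27, 28]
Intersection: []
|intersection| = 0

0


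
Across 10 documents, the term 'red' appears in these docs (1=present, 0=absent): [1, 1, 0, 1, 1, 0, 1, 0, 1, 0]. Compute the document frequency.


Checking each document for 'red':
Doc 1: present
Doc 2: present
Doc 3: absent
Doc 4: present
Doc 5: present
Doc 6: absent
Doc 7: present
Doc 8: absent
Doc 9: present
Doc 10: absent
df = sum of presences = 1 + 1 + 0 + 1 + 1 + 0 + 1 + 0 + 1 + 0 = 6

6


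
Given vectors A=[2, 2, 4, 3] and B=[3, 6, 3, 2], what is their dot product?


Dot product = sum of element-wise products
A[0]*B[0] = 2*3 = 6
A[1]*B[1] = 2*6 = 12
A[2]*B[2] = 4*3 = 12
A[3]*B[3] = 3*2 = 6
Sum = 6 + 12 + 12 + 6 = 36

36


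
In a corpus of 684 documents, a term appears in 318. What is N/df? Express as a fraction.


IDF ratio = N / df
= 684 / 318
= 114/53

114/53


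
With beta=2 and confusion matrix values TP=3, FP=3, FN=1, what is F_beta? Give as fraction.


P = TP/(TP+FP) = 3/6 = 1/2
R = TP/(TP+FN) = 3/4 = 3/4
beta^2 = 2^2 = 4
(1 + beta^2) = 5
Numerator = (1+beta^2)*P*R = 15/8
Denominator = beta^2*P + R = 2 + 3/4 = 11/4
F_beta = 15/22

15/22


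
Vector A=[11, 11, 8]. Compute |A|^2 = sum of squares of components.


|A|^2 = sum of squared components
A[0]^2 = 11^2 = 121
A[1]^2 = 11^2 = 121
A[2]^2 = 8^2 = 64
Sum = 121 + 121 + 64 = 306

306


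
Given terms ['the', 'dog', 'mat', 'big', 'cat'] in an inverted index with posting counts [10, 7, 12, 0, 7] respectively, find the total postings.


Summing posting list sizes:
'the': 10 postings
'dog': 7 postings
'mat': 12 postings
'big': 0 postings
'cat': 7 postings
Total = 10 + 7 + 12 + 0 + 7 = 36

36


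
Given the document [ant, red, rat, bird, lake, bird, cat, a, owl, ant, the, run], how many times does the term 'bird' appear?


Document has 12 words
Scanning for 'bird':
Found at positions: [3, 5]
Count = 2

2


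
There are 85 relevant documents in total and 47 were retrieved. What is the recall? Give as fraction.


Recall = retrieved_relevant / total_relevant
= 47 / 85
= 47 / (47 + 38)
= 47/85

47/85


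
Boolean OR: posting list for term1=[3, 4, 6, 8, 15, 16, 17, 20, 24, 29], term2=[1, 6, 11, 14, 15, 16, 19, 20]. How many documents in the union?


Boolean OR: find union of posting lists
term1 docs: [3, 4, 6, 8, 15, 16, 17, 20, 24, 29]
term2 docs: [1, 6, 11, 14, 15, 16, 19, 20]
Union: [1, 3, 4, 6, 8, 11, 14, 15, 16, 17, 19, 20, 24, 29]
|union| = 14

14


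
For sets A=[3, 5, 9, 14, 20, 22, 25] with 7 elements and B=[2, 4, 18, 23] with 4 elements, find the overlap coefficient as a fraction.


A intersect B = []
|A intersect B| = 0
min(|A|, |B|) = min(7, 4) = 4
Overlap = 0 / 4 = 0

0


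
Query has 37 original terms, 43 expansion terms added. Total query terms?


Original terms: 37
Expansion terms: 43
Total = 37 + 43 = 80

80


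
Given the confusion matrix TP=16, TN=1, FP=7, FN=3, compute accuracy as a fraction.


Accuracy = (TP + TN) / (TP + TN + FP + FN)
TP + TN = 16 + 1 = 17
Total = 16 + 1 + 7 + 3 = 27
Accuracy = 17 / 27 = 17/27

17/27


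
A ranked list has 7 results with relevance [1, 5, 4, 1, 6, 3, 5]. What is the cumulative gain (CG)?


Cumulative Gain = sum of relevance scores
Position 1: rel=1, running sum=1
Position 2: rel=5, running sum=6
Position 3: rel=4, running sum=10
Position 4: rel=1, running sum=11
Position 5: rel=6, running sum=17
Position 6: rel=3, running sum=20
Position 7: rel=5, running sum=25
CG = 25

25


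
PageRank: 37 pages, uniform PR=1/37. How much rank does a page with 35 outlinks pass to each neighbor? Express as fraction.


Initial PR = 1/37 = 1/37
Outlinks = 35
Contribution per link = PR / outlinks
= 1/37 / 35
= 1/1295

1/1295


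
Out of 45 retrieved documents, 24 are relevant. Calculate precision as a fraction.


Precision = relevant_retrieved / total_retrieved
= 24 / 45
= 24 / (24 + 21)
= 8/15

8/15


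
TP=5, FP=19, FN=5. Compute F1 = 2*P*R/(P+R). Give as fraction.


F1 = 2 * P * R / (P + R)
P = TP/(TP+FP) = 5/24 = 5/24
R = TP/(TP+FN) = 5/10 = 1/2
2 * P * R = 2 * 5/24 * 1/2 = 5/24
P + R = 5/24 + 1/2 = 17/24
F1 = 5/24 / 17/24 = 5/17

5/17


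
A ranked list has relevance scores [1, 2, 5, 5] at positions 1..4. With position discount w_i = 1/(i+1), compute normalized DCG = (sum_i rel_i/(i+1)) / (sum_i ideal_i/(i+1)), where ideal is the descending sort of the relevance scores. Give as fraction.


Position discount weights w_i = 1/(i+1) for i=1..4:
Weights = [1/2, 1/3, 1/4, 1/5]
Actual relevance: [1, 2, 5, 5]
DCG = 1/2 + 2/3 + 5/4 + 5/5 = 41/12
Ideal relevance (sorted desc): [5, 5, 2, 1]
Ideal DCG = 5/2 + 5/3 + 2/4 + 1/5 = 73/15
nDCG = DCG / ideal_DCG = 41/12 / 73/15 = 205/292

205/292


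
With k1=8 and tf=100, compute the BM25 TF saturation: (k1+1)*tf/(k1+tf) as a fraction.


BM25 TF component = (k1+1)*tf / (k1+tf)
k1 = 8, tf = 100
Numerator = (8+1)*100 = 900
Denominator = 8 + 100 = 108
= 900/108 = 25/3

25/3


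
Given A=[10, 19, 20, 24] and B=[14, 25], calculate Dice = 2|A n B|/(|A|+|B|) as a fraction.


A intersect B = []
|A intersect B| = 0
|A| = 4, |B| = 2
Dice = 2*0 / (4+2)
= 0 / 6 = 0

0


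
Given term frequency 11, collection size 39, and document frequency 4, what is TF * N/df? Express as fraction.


TF * (N/df)
= 11 * (39/4)
= 11 * 39/4
= 429/4

429/4


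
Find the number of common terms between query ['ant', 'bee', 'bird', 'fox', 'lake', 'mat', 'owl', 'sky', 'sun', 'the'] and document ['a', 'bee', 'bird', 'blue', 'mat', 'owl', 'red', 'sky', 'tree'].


Query terms: ['ant', 'bee', 'bird', 'fox', 'lake', 'mat', 'owl', 'sky', 'sun', 'the']
Document terms: ['a', 'bee', 'bird', 'blue', 'mat', 'owl', 'red', 'sky', 'tree']
Common terms: ['bee', 'bird', 'mat', 'owl', 'sky']
Overlap count = 5

5


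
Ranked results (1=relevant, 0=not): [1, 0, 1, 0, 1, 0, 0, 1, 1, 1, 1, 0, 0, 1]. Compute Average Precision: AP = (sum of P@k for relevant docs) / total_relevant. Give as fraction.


Computing P@k for each relevant position:
Position 1: relevant, P@1 = 1/1 = 1
Position 2: not relevant
Position 3: relevant, P@3 = 2/3 = 2/3
Position 4: not relevant
Position 5: relevant, P@5 = 3/5 = 3/5
Position 6: not relevant
Position 7: not relevant
Position 8: relevant, P@8 = 4/8 = 1/2
Position 9: relevant, P@9 = 5/9 = 5/9
Position 10: relevant, P@10 = 6/10 = 3/5
Position 11: relevant, P@11 = 7/11 = 7/11
Position 12: not relevant
Position 13: not relevant
Position 14: relevant, P@14 = 8/14 = 4/7
Sum of P@k = 1 + 2/3 + 3/5 + 1/2 + 5/9 + 3/5 + 7/11 + 4/7 = 35551/6930
AP = 35551/6930 / 8 = 35551/55440

35551/55440


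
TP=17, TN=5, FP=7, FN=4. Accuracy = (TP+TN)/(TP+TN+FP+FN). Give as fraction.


Accuracy = (TP + TN) / (TP + TN + FP + FN)
TP + TN = 17 + 5 = 22
Total = 17 + 5 + 7 + 4 = 33
Accuracy = 22 / 33 = 2/3

2/3


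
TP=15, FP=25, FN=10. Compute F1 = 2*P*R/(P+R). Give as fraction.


F1 = 2 * P * R / (P + R)
P = TP/(TP+FP) = 15/40 = 3/8
R = TP/(TP+FN) = 15/25 = 3/5
2 * P * R = 2 * 3/8 * 3/5 = 9/20
P + R = 3/8 + 3/5 = 39/40
F1 = 9/20 / 39/40 = 6/13

6/13


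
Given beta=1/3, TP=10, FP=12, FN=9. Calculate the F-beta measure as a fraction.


P = TP/(TP+FP) = 10/22 = 5/11
R = TP/(TP+FN) = 10/19 = 10/19
beta^2 = 1/3^2 = 1/9
(1 + beta^2) = 10/9
Numerator = (1+beta^2)*P*R = 500/1881
Denominator = beta^2*P + R = 5/99 + 10/19 = 1085/1881
F_beta = 100/217

100/217


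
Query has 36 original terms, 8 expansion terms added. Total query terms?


Original terms: 36
Expansion terms: 8
Total = 36 + 8 = 44

44


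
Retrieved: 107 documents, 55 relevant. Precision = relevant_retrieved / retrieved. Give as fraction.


Precision = relevant_retrieved / total_retrieved
= 55 / 107
= 55 / (55 + 52)
= 55/107

55/107


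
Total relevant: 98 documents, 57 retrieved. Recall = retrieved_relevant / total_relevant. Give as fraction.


Recall = retrieved_relevant / total_relevant
= 57 / 98
= 57 / (57 + 41)
= 57/98

57/98


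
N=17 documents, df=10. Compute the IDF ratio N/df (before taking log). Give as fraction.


IDF ratio = N / df
= 17 / 10
= 17/10

17/10


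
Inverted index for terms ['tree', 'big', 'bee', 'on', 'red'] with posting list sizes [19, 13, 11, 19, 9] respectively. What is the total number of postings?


Summing posting list sizes:
'tree': 19 postings
'big': 13 postings
'bee': 11 postings
'on': 19 postings
'red': 9 postings
Total = 19 + 13 + 11 + 19 + 9 = 71

71


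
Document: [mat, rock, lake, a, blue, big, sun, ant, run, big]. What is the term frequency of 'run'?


Document has 10 words
Scanning for 'run':
Found at positions: [8]
Count = 1

1


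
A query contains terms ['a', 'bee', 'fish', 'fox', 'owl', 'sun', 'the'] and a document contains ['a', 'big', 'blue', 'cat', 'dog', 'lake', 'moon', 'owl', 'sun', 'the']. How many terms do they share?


Query terms: ['a', 'bee', 'fish', 'fox', 'owl', 'sun', 'the']
Document terms: ['a', 'big', 'blue', 'cat', 'dog', 'lake', 'moon', 'owl', 'sun', 'the']
Common terms: ['a', 'owl', 'sun', 'the']
Overlap count = 4

4


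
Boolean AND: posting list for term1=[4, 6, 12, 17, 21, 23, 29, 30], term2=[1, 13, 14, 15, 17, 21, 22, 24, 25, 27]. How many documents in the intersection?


Boolean AND: find intersection of posting lists
term1 docs: [4, 6, 12, 17, 21, 23, 29, 30]
term2 docs: [1, 13, 14, 15, 17, 21, 22, 24, 25, 27]
Intersection: [17, 21]
|intersection| = 2

2


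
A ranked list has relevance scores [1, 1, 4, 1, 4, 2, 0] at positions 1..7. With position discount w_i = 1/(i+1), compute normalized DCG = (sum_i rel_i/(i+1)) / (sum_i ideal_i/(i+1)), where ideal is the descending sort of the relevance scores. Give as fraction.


Position discount weights w_i = 1/(i+1) for i=1..7:
Weights = [1/2, 1/3, 1/4, 1/5, 1/6, 1/7, 1/8]
Actual relevance: [1, 1, 4, 1, 4, 2, 0]
DCG = 1/2 + 1/3 + 4/4 + 1/5 + 4/6 + 2/7 + 0/8 = 209/70
Ideal relevance (sorted desc): [4, 4, 2, 1, 1, 1, 0]
Ideal DCG = 4/2 + 4/3 + 2/4 + 1/5 + 1/6 + 1/7 + 0/8 = 152/35
nDCG = DCG / ideal_DCG = 209/70 / 152/35 = 11/16

11/16


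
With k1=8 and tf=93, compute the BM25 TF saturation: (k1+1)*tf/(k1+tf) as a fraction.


BM25 TF component = (k1+1)*tf / (k1+tf)
k1 = 8, tf = 93
Numerator = (8+1)*93 = 837
Denominator = 8 + 93 = 101
= 837/101 = 837/101

837/101


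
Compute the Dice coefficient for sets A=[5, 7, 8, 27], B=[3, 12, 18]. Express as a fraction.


A intersect B = []
|A intersect B| = 0
|A| = 4, |B| = 3
Dice = 2*0 / (4+3)
= 0 / 7 = 0

0


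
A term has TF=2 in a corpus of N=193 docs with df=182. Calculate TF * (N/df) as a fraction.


TF * (N/df)
= 2 * (193/182)
= 2 * 193/182
= 193/91

193/91


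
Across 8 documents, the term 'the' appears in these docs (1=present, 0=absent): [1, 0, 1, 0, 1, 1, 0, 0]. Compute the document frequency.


Checking each document for 'the':
Doc 1: present
Doc 2: absent
Doc 3: present
Doc 4: absent
Doc 5: present
Doc 6: present
Doc 7: absent
Doc 8: absent
df = sum of presences = 1 + 0 + 1 + 0 + 1 + 1 + 0 + 0 = 4

4


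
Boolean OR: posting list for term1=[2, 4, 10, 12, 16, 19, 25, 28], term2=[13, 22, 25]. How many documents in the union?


Boolean OR: find union of posting lists
term1 docs: [2, 4, 10, 12, 16, 19, 25, 28]
term2 docs: [13, 22, 25]
Union: [2, 4, 10, 12, 13, 16, 19, 22, 25, 28]
|union| = 10

10


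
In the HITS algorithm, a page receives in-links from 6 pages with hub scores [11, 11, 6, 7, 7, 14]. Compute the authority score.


Authority = sum of hub scores of in-linkers
In-link 1: hub score = 11
In-link 2: hub score = 11
In-link 3: hub score = 6
In-link 4: hub score = 7
In-link 5: hub score = 7
In-link 6: hub score = 14
Authority = 11 + 11 + 6 + 7 + 7 + 14 = 56

56


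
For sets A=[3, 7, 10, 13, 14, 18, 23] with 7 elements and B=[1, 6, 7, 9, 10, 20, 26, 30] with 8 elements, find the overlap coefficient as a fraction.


A intersect B = [7, 10]
|A intersect B| = 2
min(|A|, |B|) = min(7, 8) = 7
Overlap = 2 / 7 = 2/7

2/7


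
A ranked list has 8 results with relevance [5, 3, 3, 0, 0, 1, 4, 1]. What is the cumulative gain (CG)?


Cumulative Gain = sum of relevance scores
Position 1: rel=5, running sum=5
Position 2: rel=3, running sum=8
Position 3: rel=3, running sum=11
Position 4: rel=0, running sum=11
Position 5: rel=0, running sum=11
Position 6: rel=1, running sum=12
Position 7: rel=4, running sum=16
Position 8: rel=1, running sum=17
CG = 17

17


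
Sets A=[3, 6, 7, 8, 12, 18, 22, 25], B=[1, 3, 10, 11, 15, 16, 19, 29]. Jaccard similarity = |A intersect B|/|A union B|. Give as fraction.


A intersect B = [3]
|A intersect B| = 1
A union B = [1, 3, 6, 7, 8, 10, 11, 12, 15, 16, 18, 19, 22, 25, 29]
|A union B| = 15
Jaccard = 1/15 = 1/15

1/15


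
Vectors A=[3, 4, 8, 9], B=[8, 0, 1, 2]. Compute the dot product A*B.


Dot product = sum of element-wise products
A[0]*B[0] = 3*8 = 24
A[1]*B[1] = 4*0 = 0
A[2]*B[2] = 8*1 = 8
A[3]*B[3] = 9*2 = 18
Sum = 24 + 0 + 8 + 18 = 50

50


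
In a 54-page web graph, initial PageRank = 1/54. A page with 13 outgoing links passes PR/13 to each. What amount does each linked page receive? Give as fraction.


Initial PR = 1/54 = 1/54
Outlinks = 13
Contribution per link = PR / outlinks
= 1/54 / 13
= 1/702

1/702


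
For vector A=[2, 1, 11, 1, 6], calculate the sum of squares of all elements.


|A|^2 = sum of squared components
A[0]^2 = 2^2 = 4
A[1]^2 = 1^2 = 1
A[2]^2 = 11^2 = 121
A[3]^2 = 1^2 = 1
A[4]^2 = 6^2 = 36
Sum = 4 + 1 + 121 + 1 + 36 = 163

163


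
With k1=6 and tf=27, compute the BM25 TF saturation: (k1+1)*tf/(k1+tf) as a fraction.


BM25 TF component = (k1+1)*tf / (k1+tf)
k1 = 6, tf = 27
Numerator = (6+1)*27 = 189
Denominator = 6 + 27 = 33
= 189/33 = 63/11

63/11


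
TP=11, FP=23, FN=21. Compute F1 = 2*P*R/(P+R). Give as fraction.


F1 = 2 * P * R / (P + R)
P = TP/(TP+FP) = 11/34 = 11/34
R = TP/(TP+FN) = 11/32 = 11/32
2 * P * R = 2 * 11/34 * 11/32 = 121/544
P + R = 11/34 + 11/32 = 363/544
F1 = 121/544 / 363/544 = 1/3

1/3


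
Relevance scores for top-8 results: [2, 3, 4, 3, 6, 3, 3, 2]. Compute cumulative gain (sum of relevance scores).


Cumulative Gain = sum of relevance scores
Position 1: rel=2, running sum=2
Position 2: rel=3, running sum=5
Position 3: rel=4, running sum=9
Position 4: rel=3, running sum=12
Position 5: rel=6, running sum=18
Position 6: rel=3, running sum=21
Position 7: rel=3, running sum=24
Position 8: rel=2, running sum=26
CG = 26

26


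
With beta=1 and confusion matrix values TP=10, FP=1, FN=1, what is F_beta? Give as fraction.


P = TP/(TP+FP) = 10/11 = 10/11
R = TP/(TP+FN) = 10/11 = 10/11
beta^2 = 1^2 = 1
(1 + beta^2) = 2
Numerator = (1+beta^2)*P*R = 200/121
Denominator = beta^2*P + R = 10/11 + 10/11 = 20/11
F_beta = 10/11

10/11


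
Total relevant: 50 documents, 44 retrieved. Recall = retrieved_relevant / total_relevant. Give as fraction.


Recall = retrieved_relevant / total_relevant
= 44 / 50
= 44 / (44 + 6)
= 22/25

22/25


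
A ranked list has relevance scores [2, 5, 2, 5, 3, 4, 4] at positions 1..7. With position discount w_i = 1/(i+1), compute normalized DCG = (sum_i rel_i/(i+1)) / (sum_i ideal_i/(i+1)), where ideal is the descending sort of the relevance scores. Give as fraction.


Position discount weights w_i = 1/(i+1) for i=1..7:
Weights = [1/2, 1/3, 1/4, 1/5, 1/6, 1/7, 1/8]
Actual relevance: [2, 5, 2, 5, 3, 4, 4]
DCG = 2/2 + 5/3 + 2/4 + 5/5 + 3/6 + 4/7 + 4/8 = 241/42
Ideal relevance (sorted desc): [5, 5, 4, 4, 3, 2, 2]
Ideal DCG = 5/2 + 5/3 + 4/4 + 4/5 + 3/6 + 2/7 + 2/8 = 2941/420
nDCG = DCG / ideal_DCG = 241/42 / 2941/420 = 2410/2941

2410/2941


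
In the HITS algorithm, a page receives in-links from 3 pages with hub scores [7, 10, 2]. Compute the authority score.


Authority = sum of hub scores of in-linkers
In-link 1: hub score = 7
In-link 2: hub score = 10
In-link 3: hub score = 2
Authority = 7 + 10 + 2 = 19

19


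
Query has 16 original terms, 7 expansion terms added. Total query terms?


Original terms: 16
Expansion terms: 7
Total = 16 + 7 = 23

23


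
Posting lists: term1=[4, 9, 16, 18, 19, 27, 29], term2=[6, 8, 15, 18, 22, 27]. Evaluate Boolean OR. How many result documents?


Boolean OR: find union of posting lists
term1 docs: [4, 9, 16, 18, 19, 27, 29]
term2 docs: [6, 8, 15, 18, 22, 27]
Union: [4, 6, 8, 9, 15, 16, 18, 19, 22, 27, 29]
|union| = 11

11


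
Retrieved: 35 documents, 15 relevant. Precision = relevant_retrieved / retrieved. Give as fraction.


Precision = relevant_retrieved / total_retrieved
= 15 / 35
= 15 / (15 + 20)
= 3/7

3/7


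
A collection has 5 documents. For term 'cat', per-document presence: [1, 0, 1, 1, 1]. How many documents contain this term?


Checking each document for 'cat':
Doc 1: present
Doc 2: absent
Doc 3: present
Doc 4: present
Doc 5: present
df = sum of presences = 1 + 0 + 1 + 1 + 1 = 4

4


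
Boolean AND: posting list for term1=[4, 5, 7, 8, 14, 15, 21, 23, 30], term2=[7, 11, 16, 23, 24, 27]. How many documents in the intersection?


Boolean AND: find intersection of posting lists
term1 docs: [4, 5, 7, 8, 14, 15, 21, 23, 30]
term2 docs: [7, 11, 16, 23, 24, 27]
Intersection: [7, 23]
|intersection| = 2

2


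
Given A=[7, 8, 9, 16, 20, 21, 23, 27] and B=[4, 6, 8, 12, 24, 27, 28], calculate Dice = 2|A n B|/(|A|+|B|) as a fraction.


A intersect B = [8, 27]
|A intersect B| = 2
|A| = 8, |B| = 7
Dice = 2*2 / (8+7)
= 4 / 15 = 4/15

4/15


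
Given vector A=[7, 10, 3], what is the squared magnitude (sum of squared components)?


|A|^2 = sum of squared components
A[0]^2 = 7^2 = 49
A[1]^2 = 10^2 = 100
A[2]^2 = 3^2 = 9
Sum = 49 + 100 + 9 = 158

158


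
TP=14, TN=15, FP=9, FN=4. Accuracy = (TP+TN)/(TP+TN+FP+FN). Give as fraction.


Accuracy = (TP + TN) / (TP + TN + FP + FN)
TP + TN = 14 + 15 = 29
Total = 14 + 15 + 9 + 4 = 42
Accuracy = 29 / 42 = 29/42

29/42


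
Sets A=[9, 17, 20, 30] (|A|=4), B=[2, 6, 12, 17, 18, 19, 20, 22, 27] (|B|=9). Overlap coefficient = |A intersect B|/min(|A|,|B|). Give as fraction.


A intersect B = [17, 20]
|A intersect B| = 2
min(|A|, |B|) = min(4, 9) = 4
Overlap = 2 / 4 = 1/2

1/2


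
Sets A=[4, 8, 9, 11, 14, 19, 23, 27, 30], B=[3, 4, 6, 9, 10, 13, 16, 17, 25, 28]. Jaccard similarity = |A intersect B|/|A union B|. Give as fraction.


A intersect B = [4, 9]
|A intersect B| = 2
A union B = [3, 4, 6, 8, 9, 10, 11, 13, 14, 16, 17, 19, 23, 25, 27, 28, 30]
|A union B| = 17
Jaccard = 2/17 = 2/17

2/17


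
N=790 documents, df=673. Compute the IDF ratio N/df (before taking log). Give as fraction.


IDF ratio = N / df
= 790 / 673
= 790/673

790/673


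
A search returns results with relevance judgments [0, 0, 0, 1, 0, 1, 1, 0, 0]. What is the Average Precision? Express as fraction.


Computing P@k for each relevant position:
Position 1: not relevant
Position 2: not relevant
Position 3: not relevant
Position 4: relevant, P@4 = 1/4 = 1/4
Position 5: not relevant
Position 6: relevant, P@6 = 2/6 = 1/3
Position 7: relevant, P@7 = 3/7 = 3/7
Position 8: not relevant
Position 9: not relevant
Sum of P@k = 1/4 + 1/3 + 3/7 = 85/84
AP = 85/84 / 3 = 85/252

85/252


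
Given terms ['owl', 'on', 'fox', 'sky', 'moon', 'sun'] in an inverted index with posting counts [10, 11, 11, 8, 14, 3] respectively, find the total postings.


Summing posting list sizes:
'owl': 10 postings
'on': 11 postings
'fox': 11 postings
'sky': 8 postings
'moon': 14 postings
'sun': 3 postings
Total = 10 + 11 + 11 + 8 + 14 + 3 = 57

57


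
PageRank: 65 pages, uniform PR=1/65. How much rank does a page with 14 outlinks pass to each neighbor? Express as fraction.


Initial PR = 1/65 = 1/65
Outlinks = 14
Contribution per link = PR / outlinks
= 1/65 / 14
= 1/910

1/910


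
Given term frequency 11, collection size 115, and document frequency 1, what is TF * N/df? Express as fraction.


TF * (N/df)
= 11 * (115/1)
= 11 * 115
= 1265

1265


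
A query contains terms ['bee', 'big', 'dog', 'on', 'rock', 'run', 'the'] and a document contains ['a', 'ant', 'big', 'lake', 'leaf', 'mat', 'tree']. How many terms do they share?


Query terms: ['bee', 'big', 'dog', 'on', 'rock', 'run', 'the']
Document terms: ['a', 'ant', 'big', 'lake', 'leaf', 'mat', 'tree']
Common terms: ['big']
Overlap count = 1

1


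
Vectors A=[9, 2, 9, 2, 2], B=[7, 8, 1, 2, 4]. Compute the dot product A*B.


Dot product = sum of element-wise products
A[0]*B[0] = 9*7 = 63
A[1]*B[1] = 2*8 = 16
A[2]*B[2] = 9*1 = 9
A[3]*B[3] = 2*2 = 4
A[4]*B[4] = 2*4 = 8
Sum = 63 + 16 + 9 + 4 + 8 = 100

100


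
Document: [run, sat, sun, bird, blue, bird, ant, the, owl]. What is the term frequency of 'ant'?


Document has 9 words
Scanning for 'ant':
Found at positions: [6]
Count = 1

1


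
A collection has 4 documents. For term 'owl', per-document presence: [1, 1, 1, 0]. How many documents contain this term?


Checking each document for 'owl':
Doc 1: present
Doc 2: present
Doc 3: present
Doc 4: absent
df = sum of presences = 1 + 1 + 1 + 0 = 3

3


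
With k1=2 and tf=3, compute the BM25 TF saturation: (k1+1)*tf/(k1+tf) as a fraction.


BM25 TF component = (k1+1)*tf / (k1+tf)
k1 = 2, tf = 3
Numerator = (2+1)*3 = 9
Denominator = 2 + 3 = 5
= 9/5 = 9/5

9/5


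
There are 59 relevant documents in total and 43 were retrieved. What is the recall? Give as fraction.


Recall = retrieved_relevant / total_relevant
= 43 / 59
= 43 / (43 + 16)
= 43/59

43/59


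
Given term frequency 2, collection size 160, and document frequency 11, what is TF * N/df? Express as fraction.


TF * (N/df)
= 2 * (160/11)
= 2 * 160/11
= 320/11

320/11


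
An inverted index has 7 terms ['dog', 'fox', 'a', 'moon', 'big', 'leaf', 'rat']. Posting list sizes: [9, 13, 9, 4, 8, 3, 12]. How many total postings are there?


Summing posting list sizes:
'dog': 9 postings
'fox': 13 postings
'a': 9 postings
'moon': 4 postings
'big': 8 postings
'leaf': 3 postings
'rat': 12 postings
Total = 9 + 13 + 9 + 4 + 8 + 3 + 12 = 58

58


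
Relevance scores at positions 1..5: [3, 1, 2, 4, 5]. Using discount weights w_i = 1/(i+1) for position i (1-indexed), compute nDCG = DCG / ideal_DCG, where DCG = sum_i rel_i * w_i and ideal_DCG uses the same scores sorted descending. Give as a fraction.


Position discount weights w_i = 1/(i+1) for i=1..5:
Weights = [1/2, 1/3, 1/4, 1/5, 1/6]
Actual relevance: [3, 1, 2, 4, 5]
DCG = 3/2 + 1/3 + 2/4 + 4/5 + 5/6 = 119/30
Ideal relevance (sorted desc): [5, 4, 3, 2, 1]
Ideal DCG = 5/2 + 4/3 + 3/4 + 2/5 + 1/6 = 103/20
nDCG = DCG / ideal_DCG = 119/30 / 103/20 = 238/309

238/309


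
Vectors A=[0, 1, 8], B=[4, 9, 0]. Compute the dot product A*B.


Dot product = sum of element-wise products
A[0]*B[0] = 0*4 = 0
A[1]*B[1] = 1*9 = 9
A[2]*B[2] = 8*0 = 0
Sum = 0 + 9 + 0 = 9

9


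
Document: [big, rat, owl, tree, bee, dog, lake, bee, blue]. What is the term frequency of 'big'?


Document has 9 words
Scanning for 'big':
Found at positions: [0]
Count = 1

1


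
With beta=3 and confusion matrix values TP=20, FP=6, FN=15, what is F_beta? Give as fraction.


P = TP/(TP+FP) = 20/26 = 10/13
R = TP/(TP+FN) = 20/35 = 4/7
beta^2 = 3^2 = 9
(1 + beta^2) = 10
Numerator = (1+beta^2)*P*R = 400/91
Denominator = beta^2*P + R = 90/13 + 4/7 = 682/91
F_beta = 200/341

200/341


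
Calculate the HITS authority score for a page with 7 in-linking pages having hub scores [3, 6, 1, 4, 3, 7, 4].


Authority = sum of hub scores of in-linkers
In-link 1: hub score = 3
In-link 2: hub score = 6
In-link 3: hub score = 1
In-link 4: hub score = 4
In-link 5: hub score = 3
In-link 6: hub score = 7
In-link 7: hub score = 4
Authority = 3 + 6 + 1 + 4 + 3 + 7 + 4 = 28

28


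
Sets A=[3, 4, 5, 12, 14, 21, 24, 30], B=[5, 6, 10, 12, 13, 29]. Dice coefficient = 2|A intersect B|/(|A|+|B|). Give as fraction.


A intersect B = [5, 12]
|A intersect B| = 2
|A| = 8, |B| = 6
Dice = 2*2 / (8+6)
= 4 / 14 = 2/7

2/7


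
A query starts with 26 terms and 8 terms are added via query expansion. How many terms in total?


Original terms: 26
Expansion terms: 8
Total = 26 + 8 = 34

34


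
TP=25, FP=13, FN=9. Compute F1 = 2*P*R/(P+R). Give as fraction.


F1 = 2 * P * R / (P + R)
P = TP/(TP+FP) = 25/38 = 25/38
R = TP/(TP+FN) = 25/34 = 25/34
2 * P * R = 2 * 25/38 * 25/34 = 625/646
P + R = 25/38 + 25/34 = 450/323
F1 = 625/646 / 450/323 = 25/36

25/36


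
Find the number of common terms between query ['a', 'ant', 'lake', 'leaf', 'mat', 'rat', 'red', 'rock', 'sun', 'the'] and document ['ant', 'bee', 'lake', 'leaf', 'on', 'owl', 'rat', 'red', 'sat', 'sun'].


Query terms: ['a', 'ant', 'lake', 'leaf', 'mat', 'rat', 'red', 'rock', 'sun', 'the']
Document terms: ['ant', 'bee', 'lake', 'leaf', 'on', 'owl', 'rat', 'red', 'sat', 'sun']
Common terms: ['ant', 'lake', 'leaf', 'rat', 'red', 'sun']
Overlap count = 6

6


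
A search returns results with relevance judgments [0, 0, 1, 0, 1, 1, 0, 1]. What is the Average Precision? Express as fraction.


Computing P@k for each relevant position:
Position 1: not relevant
Position 2: not relevant
Position 3: relevant, P@3 = 1/3 = 1/3
Position 4: not relevant
Position 5: relevant, P@5 = 2/5 = 2/5
Position 6: relevant, P@6 = 3/6 = 1/2
Position 7: not relevant
Position 8: relevant, P@8 = 4/8 = 1/2
Sum of P@k = 1/3 + 2/5 + 1/2 + 1/2 = 26/15
AP = 26/15 / 4 = 13/30

13/30


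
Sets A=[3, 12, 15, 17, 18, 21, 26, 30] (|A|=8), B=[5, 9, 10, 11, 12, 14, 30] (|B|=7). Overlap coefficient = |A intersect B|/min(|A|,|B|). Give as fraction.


A intersect B = [12, 30]
|A intersect B| = 2
min(|A|, |B|) = min(8, 7) = 7
Overlap = 2 / 7 = 2/7

2/7


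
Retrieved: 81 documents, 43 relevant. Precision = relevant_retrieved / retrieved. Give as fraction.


Precision = relevant_retrieved / total_retrieved
= 43 / 81
= 43 / (43 + 38)
= 43/81

43/81
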